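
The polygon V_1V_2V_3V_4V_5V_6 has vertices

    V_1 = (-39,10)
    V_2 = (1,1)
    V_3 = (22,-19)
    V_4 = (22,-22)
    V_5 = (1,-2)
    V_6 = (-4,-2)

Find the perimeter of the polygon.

|V_1V_2| = √((40)² + (-9)²) = √1681 = 41
|V_2V_3| = √((21)² + (-20)²) = √841 = 29
|V_3V_4| = √((0)² + (-3)²) = √9 = 3
|V_4V_5| = √((-21)² + (20)²) = √841 = 29
|V_5V_6| = √((-5)² + (0)²) = √25 = 5
|V_6V_1| = √((-35)² + (12)²) = √1369 = 37
Perimeter = 41 + 29 + 3 + 29 + 5 + 37 = 144.

144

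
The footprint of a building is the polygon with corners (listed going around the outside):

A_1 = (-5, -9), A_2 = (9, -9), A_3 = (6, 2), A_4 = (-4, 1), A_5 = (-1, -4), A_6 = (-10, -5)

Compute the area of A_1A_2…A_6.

129.5

A_1→A_2: (-5)(-9) − (9)(-9) = 126
A_2→A_3: (9)(2) − (6)(-9) = 72
A_3→A_4: (6)(1) − (-4)(2) = 14
A_4→A_5: (-4)(-4) − (-1)(1) = 17
A_5→A_6: (-1)(-5) − (-10)(-4) = -35
A_6→A_1: (-10)(-9) − (-5)(-5) = 65
Σ = 259
Area = |Σ|/2 = 129.5.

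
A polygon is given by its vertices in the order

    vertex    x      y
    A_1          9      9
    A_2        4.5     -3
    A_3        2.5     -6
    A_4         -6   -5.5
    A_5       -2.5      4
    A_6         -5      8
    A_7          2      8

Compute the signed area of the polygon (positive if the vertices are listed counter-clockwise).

-142.25

A_1→A_2: (9)(-3) − (4.5)(9) = -67.5
A_2→A_3: (4.5)(-6) − (2.5)(-3) = -19.5
A_3→A_4: (2.5)(-5.5) − (-6)(-6) = -49.75
A_4→A_5: (-6)(4) − (-2.5)(-5.5) = -37.75
A_5→A_6: (-2.5)(8) − (-5)(4) = 0
A_6→A_7: (-5)(8) − (2)(8) = -56
A_7→A_1: (2)(9) − (9)(8) = -54
Σ = -284.5
Signed area = Σ/2 = -142.25 (negative ⇒ clockwise traversal).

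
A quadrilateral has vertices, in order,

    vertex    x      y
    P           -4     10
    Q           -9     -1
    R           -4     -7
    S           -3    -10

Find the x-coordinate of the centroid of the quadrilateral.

Apply the shoelace formula. First the cross-terms c_i = x_i·y_{i+1} − x_{i+1}·y_i:
  94, 59, 19, -70  ⇒  2A = 102, A = 51.
Then Σ (x_i + x_{i+1})·c_i = -1632, so x̄ = -1632 / (6·51) = -16/3.

-16/3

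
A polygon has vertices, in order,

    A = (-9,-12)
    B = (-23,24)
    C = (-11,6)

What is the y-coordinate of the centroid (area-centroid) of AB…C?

6

Apply the shoelace (surveyor's) formula. First the cross-terms c_i = x_i·y_{i+1} − x_{i+1}·y_i:
  -492, 126, 186  ⇒  2A = -180, A = -90.
Then Σ (y_i + y_{i+1})·c_i = -3240, so ȳ = -3240 / (6·(-90)) = 6.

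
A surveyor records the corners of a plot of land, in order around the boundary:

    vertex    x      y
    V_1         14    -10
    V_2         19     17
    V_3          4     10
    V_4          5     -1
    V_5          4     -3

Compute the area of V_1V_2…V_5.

Apply the surveyor's formula: 2A = Σ (x_i·y_{i+1} − x_{i+1}·y_i), indices taken mod 5.
V_1→V_2: (14)(17) − (19)(-10) = 428
V_2→V_3: (19)(10) − (4)(17) = 122
V_3→V_4: (4)(-1) − (5)(10) = -54
V_4→V_5: (5)(-3) − (4)(-1) = -11
V_5→V_1: (4)(-10) − (14)(-3) = 2
Σ = 487
Area = |Σ|/2 = 243.5.

243.5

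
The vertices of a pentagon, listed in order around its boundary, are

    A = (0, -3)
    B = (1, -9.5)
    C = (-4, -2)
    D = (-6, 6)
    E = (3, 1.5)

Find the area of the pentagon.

54.5

Σ = (3) + (-40) + (-36) + (-27) + (-9) = -109
Area = |Σ|/2 = 54.5.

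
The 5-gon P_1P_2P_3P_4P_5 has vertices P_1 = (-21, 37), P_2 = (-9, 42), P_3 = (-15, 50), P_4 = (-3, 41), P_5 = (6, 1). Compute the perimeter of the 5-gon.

|P_1P_2| = √((12)² + (5)²) = √169 = 13
|P_2P_3| = √((-6)² + (8)²) = √100 = 10
|P_3P_4| = √((12)² + (-9)²) = √225 = 15
|P_4P_5| = √((9)² + (-40)²) = √1681 = 41
|P_5P_1| = √((-27)² + (36)²) = √2025 = 45
Perimeter = 13 + 10 + 15 + 41 + 45 = 124.

124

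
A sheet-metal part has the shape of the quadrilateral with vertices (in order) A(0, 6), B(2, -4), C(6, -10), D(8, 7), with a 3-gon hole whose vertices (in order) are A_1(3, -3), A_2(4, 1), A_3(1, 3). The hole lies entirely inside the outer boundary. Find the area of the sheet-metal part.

Outer boundary:
Apply the shoelace (surveyor's) formula: 2A = Σ (x_i·y_{i+1} − x_{i+1}·y_i), indices taken mod 4.
A→B: (0)(-4) − (2)(6) = -12
B→C: (2)(-10) − (6)(-4) = 4
C→D: (6)(7) − (8)(-10) = 122
D→A: (8)(6) − (0)(7) = 48
Σ = 162
Area = |Σ|/2 = 81.
Hole:
Apply Gauss's area formula: 2A = Σ (x_i·y_{i+1} − x_{i+1}·y_i), indices taken mod 3.
Cross-terms: 15, 11, -12  ⇒  Σ = 14
Area = |Σ|/2 = 7.
Net area = 81 − 7 = 74.

74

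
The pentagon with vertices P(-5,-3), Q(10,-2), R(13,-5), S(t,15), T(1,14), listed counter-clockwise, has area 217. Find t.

9

Write out the shoelace sum; only the two edges meeting at S involve t:
2·Area = [(13·15 − t·(-5)) + (t·14 − 1·15)] + 83
       = 19·t + 263 = 434
⇒ t = 9.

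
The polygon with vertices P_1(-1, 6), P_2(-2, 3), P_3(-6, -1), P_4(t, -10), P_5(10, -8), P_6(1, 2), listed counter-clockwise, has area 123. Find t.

-3

The doubled signed area Σ (x_i y_{i+1} − x_{i+1} y_i) is linear in t.
With t=0 it equals 225; the coefficient of t is -7 (from the two edges through P_4).
So -7·t + 225 = 2·123 = 246 ⇒ t = -3.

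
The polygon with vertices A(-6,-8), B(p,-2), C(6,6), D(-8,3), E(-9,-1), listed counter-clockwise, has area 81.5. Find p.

The doubled signed area Σ (x_i y_{i+1} − x_{i+1} y_i) is linear in p.
With p=0 it equals 191; the coefficient of p is 14 (from the two edges through B).
So 14·p + 191 = 2·81.5 = 163 ⇒ p = -2.

-2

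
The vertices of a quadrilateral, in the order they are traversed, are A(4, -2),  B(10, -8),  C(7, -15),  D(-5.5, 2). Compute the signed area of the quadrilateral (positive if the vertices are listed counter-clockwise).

-85.75

Apply the shoelace formula: 2A = Σ (x_i·y_{i+1} − x_{i+1}·y_i), indices taken mod 4.
A→B: (4)(-8) − (10)(-2) = -12
B→C: (10)(-15) − (7)(-8) = -94
C→D: (7)(2) − (-5.5)(-15) = -68.5
D→A: (-5.5)(-2) − (4)(2) = 3
Σ = -171.5
Signed area = Σ/2 = -85.75 (negative ⇒ clockwise traversal).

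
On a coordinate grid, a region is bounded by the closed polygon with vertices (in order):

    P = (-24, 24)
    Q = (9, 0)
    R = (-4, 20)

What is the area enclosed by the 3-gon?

174

Apply the surveyor's formula: 2A = Σ (x_i·y_{i+1} − x_{i+1}·y_i), indices taken mod 3.
P→Q: (-24)(0) − (9)(24) = -216
Q→R: (9)(20) − (-4)(0) = 180
R→P: (-4)(24) − (-24)(20) = 384
Σ = 348
Area = |Σ|/2 = 174.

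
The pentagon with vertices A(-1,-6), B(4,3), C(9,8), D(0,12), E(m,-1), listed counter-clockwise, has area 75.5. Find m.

The doubled signed area Σ (x_i y_{i+1} − x_{i+1} y_i) is linear in m.
With m=0 it equals 133; the coefficient of m is -18 (from the two edges through E).
So -18·m + 133 = 2·75.5 = 151 ⇒ m = -1.

-1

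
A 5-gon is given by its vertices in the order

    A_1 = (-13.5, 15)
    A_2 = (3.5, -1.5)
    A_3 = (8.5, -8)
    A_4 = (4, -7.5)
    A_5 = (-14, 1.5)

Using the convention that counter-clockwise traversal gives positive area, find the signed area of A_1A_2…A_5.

-184

Apply the shoelace formula: 2A = Σ (x_i·y_{i+1} − x_{i+1}·y_i), indices taken mod 5.
Σ = (-32.25) + (-15.25) + (-31.75) + (-99) + (-189.75) = -368
Signed area = Σ/2 = -184 (negative ⇒ clockwise traversal).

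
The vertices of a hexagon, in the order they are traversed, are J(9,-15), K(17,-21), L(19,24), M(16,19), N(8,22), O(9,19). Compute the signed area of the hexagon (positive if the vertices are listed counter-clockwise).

349

Apply the shoelace (surveyor's) formula: 2A = Σ (x_i·y_{i+1} − x_{i+1}·y_i), indices taken mod 6.
J→K: (9)(-21) − (17)(-15) = 66
K→L: (17)(24) − (19)(-21) = 807
L→M: (19)(19) − (16)(24) = -23
M→N: (16)(22) − (8)(19) = 200
N→O: (8)(19) − (9)(22) = -46
O→J: (9)(-15) − (9)(19) = -306
Σ = 698
Signed area = Σ/2 = 349 (positive ⇒ counter-clockwise traversal).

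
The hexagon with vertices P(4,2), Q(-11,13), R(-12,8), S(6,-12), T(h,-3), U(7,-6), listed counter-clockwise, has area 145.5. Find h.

2

Write out the shoelace sum; only the two edges meeting at T involve h:
2·Area = [(6·(-3) − h·(-12)) + (h·(-6) − 7·(-3))] + 276
       = 6·h + 279 = 291
⇒ h = 2.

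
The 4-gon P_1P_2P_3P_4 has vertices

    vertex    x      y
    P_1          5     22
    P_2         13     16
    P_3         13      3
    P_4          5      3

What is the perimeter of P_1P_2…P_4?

50

|P_1P_2| = √((8)² + (-6)²) = √100 = 10
|P_2P_3| = √((0)² + (-13)²) = √169 = 13
|P_3P_4| = √((-8)² + (0)²) = √64 = 8
|P_4P_1| = √((0)² + (19)²) = √361 = 19
Perimeter = 10 + 13 + 8 + 19 = 50.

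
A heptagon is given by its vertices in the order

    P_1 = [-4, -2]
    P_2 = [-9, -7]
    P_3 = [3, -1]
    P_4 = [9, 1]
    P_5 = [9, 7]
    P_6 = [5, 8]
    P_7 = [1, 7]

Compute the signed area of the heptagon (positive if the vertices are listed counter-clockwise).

98

Apply the surveyor's formula: 2A = Σ (x_i·y_{i+1} − x_{i+1}·y_i), indices taken mod 7.
Σ = (10) + (30) + (12) + (54) + (37) + (27) + (26) = 196
Signed area = Σ/2 = 98 (positive ⇒ counter-clockwise traversal).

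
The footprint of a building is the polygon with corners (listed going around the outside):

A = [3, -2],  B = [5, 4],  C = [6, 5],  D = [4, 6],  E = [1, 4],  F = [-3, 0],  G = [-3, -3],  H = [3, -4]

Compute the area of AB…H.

48.5

Apply Gauss's area formula: 2A = Σ (x_i·y_{i+1} − x_{i+1}·y_i), indices taken mod 8.
Cross-terms: 22, 1, 16, 10, 12, 9, 21, 6  ⇒  Σ = 97
Area = |Σ|/2 = 48.5.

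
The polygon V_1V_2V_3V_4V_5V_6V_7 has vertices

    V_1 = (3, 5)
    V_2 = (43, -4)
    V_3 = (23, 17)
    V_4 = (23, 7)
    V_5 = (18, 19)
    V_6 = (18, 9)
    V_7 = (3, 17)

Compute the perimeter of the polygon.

|V_1V_2| = √((40)² + (-9)²) = √1681 = 41
|V_2V_3| = √((-20)² + (21)²) = √841 = 29
|V_3V_4| = √((0)² + (-10)²) = √100 = 10
|V_4V_5| = √((-5)² + (12)²) = √169 = 13
|V_5V_6| = √((0)² + (-10)²) = √100 = 10
|V_6V_7| = √((-15)² + (8)²) = √289 = 17
|V_7V_1| = √((0)² + (-12)²) = √144 = 12
Perimeter = 41 + 29 + 10 + 13 + 10 + 17 + 12 = 132.

132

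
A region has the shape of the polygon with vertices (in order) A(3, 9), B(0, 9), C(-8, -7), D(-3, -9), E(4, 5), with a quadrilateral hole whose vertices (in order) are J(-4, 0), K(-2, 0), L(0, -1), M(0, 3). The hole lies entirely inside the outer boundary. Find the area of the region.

Outer boundary:
Apply Gauss's area formula: 2A = Σ (x_i·y_{i+1} − x_{i+1}·y_i), indices taken mod 5.
Σ = (27) + (72) + (51) + (21) + (21) = 192
Area = |Σ|/2 = 96.
Hole:
Apply the shoelace (surveyor's) formula: 2A = Σ (x_i·y_{i+1} − x_{i+1}·y_i), indices taken mod 4.
Cross-terms: 0, 2, 0, 12  ⇒  Σ = 14
Area = |Σ|/2 = 7.
Net area = 96 − 7 = 89.

89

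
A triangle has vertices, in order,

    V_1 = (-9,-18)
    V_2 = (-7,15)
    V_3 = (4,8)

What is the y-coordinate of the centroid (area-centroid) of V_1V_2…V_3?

5/3

Apply the shoelace (surveyor's) formula. First the cross-terms c_i = x_i·y_{i+1} − x_{i+1}·y_i:
  -261, -116, 0  ⇒  2A = -377, A = -188.5.
Then Σ (y_i + y_{i+1})·c_i = -1885, so ȳ = -1885 / (6·(-188.5)) = 5/3.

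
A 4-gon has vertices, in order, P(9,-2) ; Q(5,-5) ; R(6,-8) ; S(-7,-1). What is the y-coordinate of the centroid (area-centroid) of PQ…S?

-24/7

Apply the surveyor's formula. First the cross-terms c_i = x_i·y_{i+1} − x_{i+1}·y_i:
  -35, -10, -62, 23  ⇒  2A = -84, A = -42.
Then Σ (y_i + y_{i+1})·c_i = 864, so ȳ = 864 / (6·(-42)) = -24/7.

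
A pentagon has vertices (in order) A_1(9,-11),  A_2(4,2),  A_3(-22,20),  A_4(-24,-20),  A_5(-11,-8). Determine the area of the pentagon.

Apply the shoelace formula: 2A = Σ (x_i·y_{i+1} − x_{i+1}·y_i), indices taken mod 5.
Σ = (62) + (124) + (920) + (-28) + (193) = 1271
Area = |Σ|/2 = 635.5.

635.5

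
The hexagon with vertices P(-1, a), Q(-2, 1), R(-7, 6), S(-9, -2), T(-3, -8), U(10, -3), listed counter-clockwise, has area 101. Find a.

Write out the shoelace sum; only the two edges meeting at P involve a:
2·Area = [(10·a − (-1)·(-3)) + ((-1)·1 − (-2)·a)] + 218
       = 12·a + 214 = 202
⇒ a = -1.

-1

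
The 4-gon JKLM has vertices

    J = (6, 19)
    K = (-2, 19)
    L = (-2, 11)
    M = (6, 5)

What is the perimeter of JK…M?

40

|JK| = √((-8)² + (0)²) = √64 = 8
|KL| = √((0)² + (-8)²) = √64 = 8
|LM| = √((8)² + (-6)²) = √100 = 10
|MJ| = √((0)² + (14)²) = √196 = 14
Perimeter = 8 + 8 + 10 + 14 = 40.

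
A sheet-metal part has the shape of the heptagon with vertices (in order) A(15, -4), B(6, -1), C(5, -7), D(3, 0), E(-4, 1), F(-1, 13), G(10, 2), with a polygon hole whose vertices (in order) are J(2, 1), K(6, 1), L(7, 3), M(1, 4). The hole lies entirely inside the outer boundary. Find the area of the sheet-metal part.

Outer boundary:
A→B: (15)(-1) − (6)(-4) = 9
B→C: (6)(-7) − (5)(-1) = -37
C→D: (5)(0) − (3)(-7) = 21
D→E: (3)(1) − (-4)(0) = 3
E→F: (-4)(13) − (-1)(1) = -51
F→G: (-1)(2) − (10)(13) = -132
G→A: (10)(-4) − (15)(2) = -70
Σ = -257
Area = |Σ|/2 = 128.5.
Hole:
Apply the surveyor's formula: 2A = Σ (x_i·y_{i+1} − x_{i+1}·y_i), indices taken mod 4.
Σ = (-4) + (11) + (25) + (-7) = 25
Area = |Σ|/2 = 12.5.
Net area = 128.5 − 12.5 = 116.

116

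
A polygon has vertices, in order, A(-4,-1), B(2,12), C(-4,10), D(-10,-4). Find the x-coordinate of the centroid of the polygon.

Apply the shoelace formula. First the cross-terms c_i = x_i·y_{i+1} − x_{i+1}·y_i:
  -46, 68, 116, -6  ⇒  2A = 132, A = 66.
Then Σ (x_i + x_{i+1})·c_i = -1584, so x̄ = -1584 / (6·66) = -4.

-4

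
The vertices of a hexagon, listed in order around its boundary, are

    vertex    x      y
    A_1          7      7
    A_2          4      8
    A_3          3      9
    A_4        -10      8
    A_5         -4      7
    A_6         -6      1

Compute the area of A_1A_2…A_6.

52.5

Cross-terms: 28, 12, 114, -38, 38, -49  ⇒  Σ = 105
Area = |Σ|/2 = 52.5.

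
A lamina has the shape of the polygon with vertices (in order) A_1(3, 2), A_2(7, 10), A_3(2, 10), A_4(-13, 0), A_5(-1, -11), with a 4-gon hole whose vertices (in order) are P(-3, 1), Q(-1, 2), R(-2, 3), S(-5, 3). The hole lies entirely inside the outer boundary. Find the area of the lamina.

180.5

Outer boundary:
Apply the surveyor's formula: 2A = Σ (x_i·y_{i+1} − x_{i+1}·y_i), indices taken mod 5.
Σ = (16) + (50) + (130) + (143) + (31) = 370
Area = |Σ|/2 = 185.
Hole:
Σ = (-5) + (1) + (9) + (4) = 9
Area = |Σ|/2 = 4.5.
Net area = 185 − 4.5 = 180.5.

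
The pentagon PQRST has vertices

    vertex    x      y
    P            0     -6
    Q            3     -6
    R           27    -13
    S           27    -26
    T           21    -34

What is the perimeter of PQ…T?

|PQ| = √((3)² + (0)²) = √9 = 3
|QR| = √((24)² + (-7)²) = √625 = 25
|RS| = √((0)² + (-13)²) = √169 = 13
|ST| = √((-6)² + (-8)²) = √100 = 10
|TP| = √((-21)² + (28)²) = √1225 = 35
Perimeter = 3 + 25 + 13 + 10 + 35 = 86.

86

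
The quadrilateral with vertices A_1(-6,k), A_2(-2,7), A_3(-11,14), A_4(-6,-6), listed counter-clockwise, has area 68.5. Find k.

The doubled signed area Σ (x_i y_{i+1} − x_{i+1} y_i) is linear in k.
With k=0 it equals 121; the coefficient of k is -4 (from the two edges through A_1).
So -4·k + 121 = 2·68.5 = 137 ⇒ k = -4.

-4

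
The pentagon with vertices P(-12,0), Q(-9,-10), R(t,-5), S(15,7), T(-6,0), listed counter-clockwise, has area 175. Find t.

Write out the shoelace sum; only the two edges meeting at R involve t:
2·Area = [((-9)·(-5) − t·(-10)) + (t·7 − 15·(-5))] + 162
       = 17·t + 282 = 350
⇒ t = 4.

4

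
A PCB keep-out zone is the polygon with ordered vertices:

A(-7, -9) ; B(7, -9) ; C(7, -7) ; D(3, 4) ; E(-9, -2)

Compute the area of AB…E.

A→B: (-7)(-9) − (7)(-9) = 126
B→C: (7)(-7) − (7)(-9) = 14
C→D: (7)(4) − (3)(-7) = 49
D→E: (3)(-2) − (-9)(4) = 30
E→A: (-9)(-9) − (-7)(-2) = 67
Σ = 286
Area = |Σ|/2 = 143.

143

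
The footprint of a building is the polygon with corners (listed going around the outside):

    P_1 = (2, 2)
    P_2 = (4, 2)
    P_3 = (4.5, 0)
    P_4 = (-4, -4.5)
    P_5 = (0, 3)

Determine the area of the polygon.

25.625

Σ = (-4) + (-9) + (-20.25) + (-12) + (-6) = -51.25
Area = |Σ|/2 = 25.625.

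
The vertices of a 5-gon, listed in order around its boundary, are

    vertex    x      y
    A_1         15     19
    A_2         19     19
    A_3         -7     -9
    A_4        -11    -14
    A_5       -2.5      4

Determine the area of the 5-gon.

Apply the surveyor's formula: 2A = Σ (x_i·y_{i+1} − x_{i+1}·y_i), indices taken mod 5.
A_1→A_2: (15)(19) − (19)(19) = -76
A_2→A_3: (19)(-9) − (-7)(19) = -38
A_3→A_4: (-7)(-14) − (-11)(-9) = -1
A_4→A_5: (-11)(4) − (-2.5)(-14) = -79
A_5→A_1: (-2.5)(19) − (15)(4) = -107.5
Σ = -301.5
Area = |Σ|/2 = 150.75.

150.75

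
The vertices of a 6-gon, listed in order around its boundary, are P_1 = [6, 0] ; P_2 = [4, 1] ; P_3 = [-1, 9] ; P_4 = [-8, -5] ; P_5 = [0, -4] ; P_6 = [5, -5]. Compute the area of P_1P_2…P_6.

101

Σ = (6) + (37) + (77) + (32) + (20) + (30) = 202
Area = |Σ|/2 = 101.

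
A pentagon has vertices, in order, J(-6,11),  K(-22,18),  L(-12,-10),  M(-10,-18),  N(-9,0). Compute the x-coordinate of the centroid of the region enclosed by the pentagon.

-3313/255

Apply Gauss's area formula. First the cross-terms c_i = x_i·y_{i+1} − x_{i+1}·y_i:
  134, 436, 116, -162, -99  ⇒  2A = 425, A = 212.5.
Then Σ (x_i + x_{i+1})·c_i = -16565, so x̄ = -16565 / (6·212.5) = -3313/255.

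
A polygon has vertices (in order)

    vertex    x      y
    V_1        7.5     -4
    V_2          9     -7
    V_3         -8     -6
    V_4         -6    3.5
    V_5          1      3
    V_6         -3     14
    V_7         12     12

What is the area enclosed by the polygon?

265.5

Apply the surveyor's formula: 2A = Σ (x_i·y_{i+1} − x_{i+1}·y_i), indices taken mod 7.
Σ = (-16.5) + (-110) + (-64) + (-21.5) + (23) + (-204) + (-138) = -531
Area = |Σ|/2 = 265.5.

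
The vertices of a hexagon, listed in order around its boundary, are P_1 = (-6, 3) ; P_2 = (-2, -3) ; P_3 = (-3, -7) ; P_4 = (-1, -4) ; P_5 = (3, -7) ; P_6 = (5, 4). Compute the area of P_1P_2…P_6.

Σ = (24) + (5) + (5) + (19) + (47) + (39) = 139
Area = |Σ|/2 = 69.5.

69.5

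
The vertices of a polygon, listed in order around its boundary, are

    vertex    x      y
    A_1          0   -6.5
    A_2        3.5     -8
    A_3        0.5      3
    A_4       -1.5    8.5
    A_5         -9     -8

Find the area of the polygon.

A_1→A_2: (0)(-8) − (3.5)(-6.5) = 22.75
A_2→A_3: (3.5)(3) − (0.5)(-8) = 14.5
A_3→A_4: (0.5)(8.5) − (-1.5)(3) = 8.75
A_4→A_5: (-1.5)(-8) − (-9)(8.5) = 88.5
A_5→A_1: (-9)(-6.5) − (0)(-8) = 58.5
Σ = 193
Area = |Σ|/2 = 96.5.

96.5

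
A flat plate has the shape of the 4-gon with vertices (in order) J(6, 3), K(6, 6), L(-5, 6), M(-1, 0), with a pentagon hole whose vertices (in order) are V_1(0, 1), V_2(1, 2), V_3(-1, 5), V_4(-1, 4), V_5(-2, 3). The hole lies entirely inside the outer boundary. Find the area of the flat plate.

Outer boundary:
Σ = (18) + (66) + (6) + (-3) = 87
Area = |Σ|/2 = 43.5.
Hole:
Σ = (-1) + (7) + (1) + (5) + (-2) = 10
Area = |Σ|/2 = 5.
Net area = 43.5 − 5 = 38.5.

38.5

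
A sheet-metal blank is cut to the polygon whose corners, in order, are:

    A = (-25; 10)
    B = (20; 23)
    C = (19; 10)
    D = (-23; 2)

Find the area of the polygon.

A→B: (-25)(23) − (20)(10) = -775
B→C: (20)(10) − (19)(23) = -237
C→D: (19)(2) − (-23)(10) = 268
D→A: (-23)(10) − (-25)(2) = -180
Σ = -924
Area = |Σ|/2 = 462.

462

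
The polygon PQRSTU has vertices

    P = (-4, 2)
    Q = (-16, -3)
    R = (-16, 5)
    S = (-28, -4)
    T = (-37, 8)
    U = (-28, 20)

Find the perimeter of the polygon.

96

|PQ| = √((-12)² + (-5)²) = √169 = 13
|QR| = √((0)² + (8)²) = √64 = 8
|RS| = √((-12)² + (-9)²) = √225 = 15
|ST| = √((-9)² + (12)²) = √225 = 15
|TU| = √((9)² + (12)²) = √225 = 15
|UP| = √((24)² + (-18)²) = √900 = 30
Perimeter = 13 + 8 + 15 + 15 + 15 + 30 = 96.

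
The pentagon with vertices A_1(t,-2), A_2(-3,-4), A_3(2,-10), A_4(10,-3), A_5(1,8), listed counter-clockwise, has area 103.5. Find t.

0

Write out the shoelace sum; only the two edges meeting at A_1 involve t:
2·Area = [(1·(-2) − t·8) + (t·(-4) − (-3)·(-2))] + 215
       = -12·t + 207 = 207
⇒ t = 0.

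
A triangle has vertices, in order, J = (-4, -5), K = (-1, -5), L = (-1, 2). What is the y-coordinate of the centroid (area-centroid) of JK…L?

Apply the shoelace formula. First the cross-terms c_i = x_i·y_{i+1} − x_{i+1}·y_i:
  15, -7, 13  ⇒  2A = 21, A = 10.5.
Then Σ (y_i + y_{i+1})·c_i = -168, so ȳ = -168 / (6·10.5) = -8/3.

-8/3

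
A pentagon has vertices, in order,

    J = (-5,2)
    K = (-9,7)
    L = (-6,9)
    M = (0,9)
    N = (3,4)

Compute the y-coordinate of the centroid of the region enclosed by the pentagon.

216/37

Apply the surveyor's formula. First the cross-terms c_i = x_i·y_{i+1} − x_{i+1}·y_i:
  -17, -39, -54, -27, 26  ⇒  2A = -111, A = -55.5.
Then Σ (y_i + y_{i+1})·c_i = -1944, so ȳ = -1944 / (6·(-55.5)) = 216/37.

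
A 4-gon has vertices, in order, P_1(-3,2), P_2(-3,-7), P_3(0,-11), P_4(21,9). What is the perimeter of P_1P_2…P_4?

68

|P_1P_2| = √((0)² + (-9)²) = √81 = 9
|P_2P_3| = √((3)² + (-4)²) = √25 = 5
|P_3P_4| = √((21)² + (20)²) = √841 = 29
|P_4P_1| = √((-24)² + (-7)²) = √625 = 25
Perimeter = 9 + 5 + 29 + 25 = 68.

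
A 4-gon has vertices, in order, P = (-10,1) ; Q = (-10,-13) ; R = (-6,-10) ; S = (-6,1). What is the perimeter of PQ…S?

34

|PQ| = √((0)² + (-14)²) = √196 = 14
|QR| = √((4)² + (3)²) = √25 = 5
|RS| = √((0)² + (11)²) = √121 = 11
|SP| = √((-4)² + (0)²) = √16 = 4
Perimeter = 14 + 5 + 11 + 4 = 34.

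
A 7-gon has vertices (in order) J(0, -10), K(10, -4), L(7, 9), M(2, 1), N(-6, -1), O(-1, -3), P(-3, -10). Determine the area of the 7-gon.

129.5

Cross-terms: 100, 118, -11, 4, 17, 1, 30  ⇒  Σ = 259
Area = |Σ|/2 = 129.5.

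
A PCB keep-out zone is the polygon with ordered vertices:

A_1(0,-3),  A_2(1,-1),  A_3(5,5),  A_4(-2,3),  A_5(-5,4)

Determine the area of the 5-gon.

Apply the shoelace (surveyor's) formula: 2A = Σ (x_i·y_{i+1} − x_{i+1}·y_i), indices taken mod 5.
Σ = (3) + (10) + (25) + (7) + (15) = 60
Area = |Σ|/2 = 30.

30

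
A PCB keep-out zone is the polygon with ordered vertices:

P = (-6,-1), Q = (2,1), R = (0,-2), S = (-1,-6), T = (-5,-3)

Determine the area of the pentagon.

25

Apply the surveyor's formula: 2A = Σ (x_i·y_{i+1} − x_{i+1}·y_i), indices taken mod 5.
Σ = (-4) + (-4) + (-2) + (-27) + (-13) = -50
Area = |Σ|/2 = 25.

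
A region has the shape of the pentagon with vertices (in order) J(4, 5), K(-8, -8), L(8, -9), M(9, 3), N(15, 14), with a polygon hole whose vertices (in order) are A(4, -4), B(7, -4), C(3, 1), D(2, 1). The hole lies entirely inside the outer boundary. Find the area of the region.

Outer boundary:
Σ = (8) + (136) + (105) + (81) + (19) = 349
Area = |Σ|/2 = 174.5.
Hole:
Apply the shoelace (surveyor's) formula: 2A = Σ (x_i·y_{i+1} − x_{i+1}·y_i), indices taken mod 4.
A→B: (4)(-4) − (7)(-4) = 12
B→C: (7)(1) − (3)(-4) = 19
C→D: (3)(1) − (2)(1) = 1
D→A: (2)(-4) − (4)(1) = -12
Σ = 20
Area = |Σ|/2 = 10.
Net area = 174.5 − 10 = 164.5.

164.5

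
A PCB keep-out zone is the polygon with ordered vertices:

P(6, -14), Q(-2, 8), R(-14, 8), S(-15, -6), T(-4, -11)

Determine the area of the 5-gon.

291.5

Apply the shoelace (surveyor's) formula: 2A = Σ (x_i·y_{i+1} − x_{i+1}·y_i), indices taken mod 5.
P→Q: (6)(8) − (-2)(-14) = 20
Q→R: (-2)(8) − (-14)(8) = 96
R→S: (-14)(-6) − (-15)(8) = 204
S→T: (-15)(-11) − (-4)(-6) = 141
T→P: (-4)(-14) − (6)(-11) = 122
Σ = 583
Area = |Σ|/2 = 291.5.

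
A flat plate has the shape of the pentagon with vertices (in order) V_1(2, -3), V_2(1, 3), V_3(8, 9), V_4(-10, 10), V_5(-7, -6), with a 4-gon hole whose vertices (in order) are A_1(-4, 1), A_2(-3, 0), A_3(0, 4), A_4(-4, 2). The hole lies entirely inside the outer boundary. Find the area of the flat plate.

Outer boundary:
Apply the shoelace (surveyor's) formula: 2A = Σ (x_i·y_{i+1} − x_{i+1}·y_i), indices taken mod 5.
V_1→V_2: (2)(3) − (1)(-3) = 9
V_2→V_3: (1)(9) − (8)(3) = -15
V_3→V_4: (8)(10) − (-10)(9) = 170
V_4→V_5: (-10)(-6) − (-7)(10) = 130
V_5→V_1: (-7)(-3) − (2)(-6) = 33
Σ = 327
Area = |Σ|/2 = 163.5.
Hole:
Σ = (3) + (-12) + (16) + (4) = 11
Area = |Σ|/2 = 5.5.
Net area = 163.5 − 5.5 = 158.

158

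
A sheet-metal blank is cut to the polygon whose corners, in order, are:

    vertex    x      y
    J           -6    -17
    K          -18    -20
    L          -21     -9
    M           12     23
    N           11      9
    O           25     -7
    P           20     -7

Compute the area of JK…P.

Apply the shoelace (surveyor's) formula: 2A = Σ (x_i·y_{i+1} − x_{i+1}·y_i), indices taken mod 7.
Σ = (-186) + (-258) + (-375) + (-145) + (-302) + (-35) + (-382) = -1683
Area = |Σ|/2 = 841.5.

841.5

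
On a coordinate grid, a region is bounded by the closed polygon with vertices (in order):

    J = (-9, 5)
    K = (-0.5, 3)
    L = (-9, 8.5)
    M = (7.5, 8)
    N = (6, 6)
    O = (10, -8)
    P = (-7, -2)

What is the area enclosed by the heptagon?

188.75

Apply the shoelace formula: 2A = Σ (x_i·y_{i+1} − x_{i+1}·y_i), indices taken mod 7.
J→K: (-9)(3) − (-0.5)(5) = -24.5
K→L: (-0.5)(8.5) − (-9)(3) = 22.75
L→M: (-9)(8) − (7.5)(8.5) = -135.75
M→N: (7.5)(6) − (6)(8) = -3
N→O: (6)(-8) − (10)(6) = -108
O→P: (10)(-2) − (-7)(-8) = -76
P→J: (-7)(5) − (-9)(-2) = -53
Σ = -377.5
Area = |Σ|/2 = 188.75.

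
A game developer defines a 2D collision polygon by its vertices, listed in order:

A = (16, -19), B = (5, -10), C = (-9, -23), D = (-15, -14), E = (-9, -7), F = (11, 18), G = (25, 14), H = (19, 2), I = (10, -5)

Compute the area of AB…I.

666

Apply the shoelace (surveyor's) formula: 2A = Σ (x_i·y_{i+1} − x_{i+1}·y_i), indices taken mod 9.
Σ = (-65) + (-205) + (-219) + (-21) + (-85) + (-296) + (-216) + (-115) + (-110) = -1332
Area = |Σ|/2 = 666.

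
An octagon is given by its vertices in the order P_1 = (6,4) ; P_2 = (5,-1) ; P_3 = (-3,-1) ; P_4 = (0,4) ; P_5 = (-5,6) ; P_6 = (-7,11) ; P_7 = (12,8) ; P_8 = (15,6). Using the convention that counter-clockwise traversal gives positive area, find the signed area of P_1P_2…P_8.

-125.5

Apply the shoelace formula: 2A = Σ (x_i·y_{i+1} − x_{i+1}·y_i), indices taken mod 8.
Σ = (-26) + (-8) + (-12) + (20) + (-13) + (-188) + (-48) + (24) = -251
Signed area = Σ/2 = -125.5 (negative ⇒ clockwise traversal).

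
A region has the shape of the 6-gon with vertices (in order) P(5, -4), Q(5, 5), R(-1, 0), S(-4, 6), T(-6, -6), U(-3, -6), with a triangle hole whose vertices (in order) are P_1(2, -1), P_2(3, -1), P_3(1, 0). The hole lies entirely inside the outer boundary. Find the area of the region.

81.5

Outer boundary:
Apply the surveyor's formula: 2A = Σ (x_i·y_{i+1} − x_{i+1}·y_i), indices taken mod 6.
Cross-terms: 45, 5, -6, 60, 18, 42  ⇒  Σ = 164
Area = |Σ|/2 = 82.
Hole:
Apply the shoelace formula: 2A = Σ (x_i·y_{i+1} − x_{i+1}·y_i), indices taken mod 3.
Σ = (1) + (1) + (-1) = 1
Area = |Σ|/2 = 0.5.
Net area = 82 − 0.5 = 81.5.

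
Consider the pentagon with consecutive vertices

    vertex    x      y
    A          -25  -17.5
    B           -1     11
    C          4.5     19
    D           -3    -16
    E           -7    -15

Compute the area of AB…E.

347.75

Apply Gauss's area formula: 2A = Σ (x_i·y_{i+1} − x_{i+1}·y_i), indices taken mod 5.
Σ = (-292.5) + (-68.5) + (-15) + (-67) + (-252.5) = -695.5
Area = |Σ|/2 = 347.75.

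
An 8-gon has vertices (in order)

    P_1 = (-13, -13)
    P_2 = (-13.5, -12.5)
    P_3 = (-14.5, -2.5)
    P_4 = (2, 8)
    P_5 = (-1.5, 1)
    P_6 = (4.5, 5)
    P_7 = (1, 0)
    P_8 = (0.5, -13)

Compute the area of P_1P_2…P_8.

231.5

Apply the shoelace formula: 2A = Σ (x_i·y_{i+1} − x_{i+1}·y_i), indices taken mod 8.
Σ = (-13) + (-147.5) + (-111) + (14) + (-12) + (-5) + (-13) + (-175.5) = -463
Area = |Σ|/2 = 231.5.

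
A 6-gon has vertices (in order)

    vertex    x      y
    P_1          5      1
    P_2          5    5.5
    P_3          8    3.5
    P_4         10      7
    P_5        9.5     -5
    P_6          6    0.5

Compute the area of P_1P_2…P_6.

30.625

Apply the shoelace (surveyor's) formula: 2A = Σ (x_i·y_{i+1} − x_{i+1}·y_i), indices taken mod 6.
Cross-terms: 22.5, -26.5, 21, -116.5, 34.75, 3.5  ⇒  Σ = -61.25
Area = |Σ|/2 = 30.625.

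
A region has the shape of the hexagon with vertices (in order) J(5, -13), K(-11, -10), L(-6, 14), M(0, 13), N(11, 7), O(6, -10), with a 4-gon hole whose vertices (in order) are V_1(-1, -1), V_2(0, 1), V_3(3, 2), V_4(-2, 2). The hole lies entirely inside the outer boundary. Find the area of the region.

Outer boundary:
Apply the surveyor's formula: 2A = Σ (x_i·y_{i+1} − x_{i+1}·y_i), indices taken mod 6.
J→K: (5)(-10) − (-11)(-13) = -193
K→L: (-11)(14) − (-6)(-10) = -214
L→M: (-6)(13) − (0)(14) = -78
M→N: (0)(7) − (11)(13) = -143
N→O: (11)(-10) − (6)(7) = -152
O→J: (6)(-13) − (5)(-10) = -28
Σ = -808
Area = |Σ|/2 = 404.
Hole:
Σ = (-1) + (-3) + (10) + (4) = 10
Area = |Σ|/2 = 5.
Net area = 404 − 5 = 399.

399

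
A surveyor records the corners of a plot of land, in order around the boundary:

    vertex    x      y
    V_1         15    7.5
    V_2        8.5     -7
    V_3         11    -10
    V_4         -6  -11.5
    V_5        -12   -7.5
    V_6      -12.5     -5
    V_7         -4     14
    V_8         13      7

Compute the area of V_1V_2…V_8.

Apply Gauss's area formula: 2A = Σ (x_i·y_{i+1} − x_{i+1}·y_i), indices taken mod 8.
Σ = (-168.75) + (-8) + (-186.5) + (-93) + (-33.75) + (-195) + (-210) + (-7.5) = -902.5
Area = |Σ|/2 = 451.25.

451.25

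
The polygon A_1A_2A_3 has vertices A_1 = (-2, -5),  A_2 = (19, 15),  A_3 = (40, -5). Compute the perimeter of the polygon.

100

|A_1A_2| = √((21)² + (20)²) = √841 = 29
|A_2A_3| = √((21)² + (-20)²) = √841 = 29
|A_3A_1| = √((-42)² + (0)²) = √1764 = 42
Perimeter = 29 + 29 + 42 = 100.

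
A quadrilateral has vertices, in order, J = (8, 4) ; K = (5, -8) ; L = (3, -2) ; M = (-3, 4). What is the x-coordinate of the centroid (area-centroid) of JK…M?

Apply the shoelace (surveyor's) formula. First the cross-terms c_i = x_i·y_{i+1} − x_{i+1}·y_i:
  -84, 14, 6, -44  ⇒  2A = -108, A = -54.
Then Σ (x_i + x_{i+1})·c_i = -1200, so x̄ = -1200 / (6·(-54)) = 100/27.

100/27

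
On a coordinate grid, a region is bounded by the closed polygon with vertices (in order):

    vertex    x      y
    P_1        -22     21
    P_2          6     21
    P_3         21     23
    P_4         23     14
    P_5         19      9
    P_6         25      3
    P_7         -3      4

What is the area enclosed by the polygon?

Σ = (-588) + (-303) + (-235) + (-59) + (-168) + (109) + (25) = -1219
Area = |Σ|/2 = 609.5.

609.5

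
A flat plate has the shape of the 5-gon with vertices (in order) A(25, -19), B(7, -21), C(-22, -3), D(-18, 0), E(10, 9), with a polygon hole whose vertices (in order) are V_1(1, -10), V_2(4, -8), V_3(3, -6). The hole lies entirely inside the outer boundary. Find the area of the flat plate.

Outer boundary:
Apply the shoelace formula: 2A = Σ (x_i·y_{i+1} − x_{i+1}·y_i), indices taken mod 5.
Σ = (-392) + (-483) + (-54) + (-162) + (-415) = -1506
Area = |Σ|/2 = 753.
Hole:
Apply the shoelace formula: 2A = Σ (x_i·y_{i+1} − x_{i+1}·y_i), indices taken mod 3.
V_1→V_2: (1)(-8) − (4)(-10) = 32
V_2→V_3: (4)(-6) − (3)(-8) = 0
V_3→V_1: (3)(-10) − (1)(-6) = -24
Σ = 8
Area = |Σ|/2 = 4.
Net area = 753 − 4 = 749.

749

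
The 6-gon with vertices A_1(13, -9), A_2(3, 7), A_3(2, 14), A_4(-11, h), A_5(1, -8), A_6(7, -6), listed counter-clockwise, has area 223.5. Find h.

Write out the shoelace sum; only the two edges meeting at A_4 involve h:
2·Area = [(2·h − (-11)·14) + ((-11)·(-8) − 1·h)] + 211
       = 1·h + 453 = 447
⇒ h = -6.

-6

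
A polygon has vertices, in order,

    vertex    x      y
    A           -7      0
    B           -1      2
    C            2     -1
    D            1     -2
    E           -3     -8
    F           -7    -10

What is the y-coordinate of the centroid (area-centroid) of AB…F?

-643/195

Apply the shoelace formula. First the cross-terms c_i = x_i·y_{i+1} − x_{i+1}·y_i:
  -14, -3, -3, -14, -26, -70  ⇒  2A = -130, A = -65.
Then Σ (y_i + y_{i+1})·c_i = 1286, so ȳ = 1286 / (6·(-65)) = -643/195.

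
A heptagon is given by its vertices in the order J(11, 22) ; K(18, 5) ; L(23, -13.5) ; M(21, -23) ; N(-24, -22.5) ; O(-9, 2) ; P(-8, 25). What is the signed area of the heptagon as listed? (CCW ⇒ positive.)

J→K: (11)(5) − (18)(22) = -341
K→L: (18)(-13.5) − (23)(5) = -358
L→M: (23)(-23) − (21)(-13.5) = -245.5
M→N: (21)(-22.5) − (-24)(-23) = -1024.5
N→O: (-24)(2) − (-9)(-22.5) = -250.5
O→P: (-9)(25) − (-8)(2) = -209
P→J: (-8)(22) − (11)(25) = -451
Σ = -2879.5
Signed area = Σ/2 = -1439.75 (negative ⇒ clockwise traversal).

-1439.75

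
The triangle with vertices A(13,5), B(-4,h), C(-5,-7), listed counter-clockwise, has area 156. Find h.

The doubled signed area Σ (x_i y_{i+1} − x_{i+1} y_i) is linear in h.
With h=0 it equals 114; the coefficient of h is 18 (from the two edges through B).
So 18·h + 114 = 2·156 = 312 ⇒ h = 11.

11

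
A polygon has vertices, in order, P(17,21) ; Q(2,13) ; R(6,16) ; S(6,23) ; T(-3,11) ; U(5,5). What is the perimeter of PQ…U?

74

|PQ| = √((-15)² + (-8)²) = √289 = 17
|QR| = √((4)² + (3)²) = √25 = 5
|RS| = √((0)² + (7)²) = √49 = 7
|ST| = √((-9)² + (-12)²) = √225 = 15
|TU| = √((8)² + (-6)²) = √100 = 10
|UP| = √((12)² + (16)²) = √400 = 20
Perimeter = 17 + 5 + 7 + 15 + 10 + 20 = 74.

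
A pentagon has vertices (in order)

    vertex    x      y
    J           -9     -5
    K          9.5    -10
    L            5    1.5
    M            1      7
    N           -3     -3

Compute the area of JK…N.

120.625

Apply the shoelace formula: 2A = Σ (x_i·y_{i+1} − x_{i+1}·y_i), indices taken mod 5.
Cross-terms: 137.5, 64.25, 33.5, 18, -12  ⇒  Σ = 241.25
Area = |Σ|/2 = 120.625.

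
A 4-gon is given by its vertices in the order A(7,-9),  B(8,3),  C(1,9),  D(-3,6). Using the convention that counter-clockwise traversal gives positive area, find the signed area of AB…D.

Apply the surveyor's formula: 2A = Σ (x_i·y_{i+1} − x_{i+1}·y_i), indices taken mod 4.
A→B: (7)(3) − (8)(-9) = 93
B→C: (8)(9) − (1)(3) = 69
C→D: (1)(6) − (-3)(9) = 33
D→A: (-3)(-9) − (7)(6) = -15
Σ = 180
Signed area = Σ/2 = 90 (positive ⇒ counter-clockwise traversal).

90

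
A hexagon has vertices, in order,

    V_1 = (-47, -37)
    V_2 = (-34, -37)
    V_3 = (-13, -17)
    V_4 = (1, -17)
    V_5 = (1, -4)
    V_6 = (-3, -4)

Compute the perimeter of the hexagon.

128

|V_1V_2| = √((13)² + (0)²) = √169 = 13
|V_2V_3| = √((21)² + (20)²) = √841 = 29
|V_3V_4| = √((14)² + (0)²) = √196 = 14
|V_4V_5| = √((0)² + (13)²) = √169 = 13
|V_5V_6| = √((-4)² + (0)²) = √16 = 4
|V_6V_1| = √((-44)² + (-33)²) = √3025 = 55
Perimeter = 13 + 29 + 14 + 13 + 4 + 55 = 128.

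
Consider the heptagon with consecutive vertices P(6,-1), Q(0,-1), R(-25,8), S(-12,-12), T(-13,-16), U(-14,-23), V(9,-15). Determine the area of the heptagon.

487

P→Q: (6)(-1) − (0)(-1) = -6
Q→R: (0)(8) − (-25)(-1) = -25
R→S: (-25)(-12) − (-12)(8) = 396
S→T: (-12)(-16) − (-13)(-12) = 36
T→U: (-13)(-23) − (-14)(-16) = 75
U→V: (-14)(-15) − (9)(-23) = 417
V→P: (9)(-1) − (6)(-15) = 81
Σ = 974
Area = |Σ|/2 = 487.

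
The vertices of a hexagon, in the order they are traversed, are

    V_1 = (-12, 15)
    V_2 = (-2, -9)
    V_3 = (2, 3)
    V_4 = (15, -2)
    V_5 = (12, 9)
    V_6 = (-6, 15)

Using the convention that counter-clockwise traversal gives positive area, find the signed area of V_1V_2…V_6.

292

V_1→V_2: (-12)(-9) − (-2)(15) = 138
V_2→V_3: (-2)(3) − (2)(-9) = 12
V_3→V_4: (2)(-2) − (15)(3) = -49
V_4→V_5: (15)(9) − (12)(-2) = 159
V_5→V_6: (12)(15) − (-6)(9) = 234
V_6→V_1: (-6)(15) − (-12)(15) = 90
Σ = 584
Signed area = Σ/2 = 292 (positive ⇒ counter-clockwise traversal).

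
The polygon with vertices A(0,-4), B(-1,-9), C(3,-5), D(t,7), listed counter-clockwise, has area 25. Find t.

The doubled signed area Σ (x_i y_{i+1} − x_{i+1} y_i) is linear in t.
With t=0 it equals 49; the coefficient of t is 1 (from the two edges through D).
So 1·t + 49 = 2·25 = 50 ⇒ t = 1.

1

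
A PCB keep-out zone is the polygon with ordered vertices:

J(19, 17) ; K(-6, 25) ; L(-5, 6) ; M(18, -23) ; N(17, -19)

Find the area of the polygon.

686

Apply the shoelace formula: 2A = Σ (x_i·y_{i+1} − x_{i+1}·y_i), indices taken mod 5.
Σ = (577) + (89) + (7) + (49) + (650) = 1372
Area = |Σ|/2 = 686.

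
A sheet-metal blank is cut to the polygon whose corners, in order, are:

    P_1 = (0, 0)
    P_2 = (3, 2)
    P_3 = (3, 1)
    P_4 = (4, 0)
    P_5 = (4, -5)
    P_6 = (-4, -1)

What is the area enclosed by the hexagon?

Apply the shoelace formula: 2A = Σ (x_i·y_{i+1} − x_{i+1}·y_i), indices taken mod 6.
Cross-terms: 0, -3, -4, -20, -24, 0  ⇒  Σ = -51
Area = |Σ|/2 = 25.5.

25.5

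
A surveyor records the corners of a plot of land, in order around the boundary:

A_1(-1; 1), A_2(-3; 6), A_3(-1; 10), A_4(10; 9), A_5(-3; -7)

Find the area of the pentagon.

94.5

Apply Gauss's area formula: 2A = Σ (x_i·y_{i+1} − x_{i+1}·y_i), indices taken mod 5.
Σ = (-3) + (-24) + (-109) + (-43) + (-10) = -189
Area = |Σ|/2 = 94.5.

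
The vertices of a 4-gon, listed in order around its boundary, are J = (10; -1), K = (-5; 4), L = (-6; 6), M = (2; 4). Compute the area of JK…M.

Σ = (35) + (-6) + (-36) + (-42) = -49
Area = |Σ|/2 = 24.5.

24.5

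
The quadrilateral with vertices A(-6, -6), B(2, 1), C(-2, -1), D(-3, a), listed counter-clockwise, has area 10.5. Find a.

Write out the shoelace sum; only the two edges meeting at D involve a:
2·Area = [((-2)·a − (-3)·(-1)) + ((-3)·(-6) − (-6)·a)] + 6
       = 4·a + 21 = 21
⇒ a = 0.

0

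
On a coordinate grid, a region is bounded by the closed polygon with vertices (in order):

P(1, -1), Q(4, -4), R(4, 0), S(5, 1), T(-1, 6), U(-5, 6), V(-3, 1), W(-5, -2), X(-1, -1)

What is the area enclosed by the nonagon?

Σ = (0) + (16) + (4) + (31) + (24) + (13) + (11) + (3) + (2) = 104
Area = |Σ|/2 = 52.

52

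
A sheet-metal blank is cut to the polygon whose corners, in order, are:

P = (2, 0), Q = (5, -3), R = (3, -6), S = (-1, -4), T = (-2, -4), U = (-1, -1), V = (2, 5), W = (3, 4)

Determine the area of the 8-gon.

34.5

Apply Gauss's area formula: 2A = Σ (x_i·y_{i+1} − x_{i+1}·y_i), indices taken mod 8.
Σ = (-6) + (-21) + (-18) + (-4) + (-2) + (-3) + (-7) + (-8) = -69
Area = |Σ|/2 = 34.5.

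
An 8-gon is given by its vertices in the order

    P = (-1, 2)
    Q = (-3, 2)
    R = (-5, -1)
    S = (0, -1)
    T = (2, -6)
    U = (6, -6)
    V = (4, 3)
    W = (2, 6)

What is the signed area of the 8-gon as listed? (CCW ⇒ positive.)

59

Σ = (4) + (13) + (5) + (2) + (24) + (42) + (18) + (10) = 118
Signed area = Σ/2 = 59 (positive ⇒ counter-clockwise traversal).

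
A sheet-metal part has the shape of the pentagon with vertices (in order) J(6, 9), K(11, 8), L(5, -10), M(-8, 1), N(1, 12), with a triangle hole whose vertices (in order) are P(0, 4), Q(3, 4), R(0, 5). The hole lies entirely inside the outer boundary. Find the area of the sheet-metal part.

Outer boundary:
Apply Gauss's area formula: 2A = Σ (x_i·y_{i+1} − x_{i+1}·y_i), indices taken mod 5.
Σ = (-51) + (-150) + (-75) + (-97) + (-63) = -436
Area = |Σ|/2 = 218.
Hole:
Apply the shoelace (surveyor's) formula: 2A = Σ (x_i·y_{i+1} − x_{i+1}·y_i), indices taken mod 3.
P→Q: (0)(4) − (3)(4) = -12
Q→R: (3)(5) − (0)(4) = 15
R→P: (0)(4) − (0)(5) = 0
Σ = 3
Area = |Σ|/2 = 1.5.
Net area = 218 − 1.5 = 216.5.

216.5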